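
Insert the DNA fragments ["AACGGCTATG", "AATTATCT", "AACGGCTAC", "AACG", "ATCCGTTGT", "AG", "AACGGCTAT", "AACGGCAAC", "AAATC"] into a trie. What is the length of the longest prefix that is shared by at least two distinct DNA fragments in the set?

Look for the deepest trie node that still has at least two words in its subtree.
e.g. "AACGGCTAT" and "AACGGCTATG" share the prefix "AACGGCTAT" of length 9; no pair shares a longer one.
Longest shared-prefix length: 9

9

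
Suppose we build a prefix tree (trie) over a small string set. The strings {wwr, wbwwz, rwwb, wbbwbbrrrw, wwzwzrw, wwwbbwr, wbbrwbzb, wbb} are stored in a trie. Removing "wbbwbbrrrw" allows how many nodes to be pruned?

7

After clearing the end-marker at "wbbwbbrrrw", prune upward until reaching a node still needed by another word.
The suffix "wbbrrrw" (7 nodes) is used only by "wbbwbbrrrw"; the node for "wbb" still has the child "r", so pruning stops there.
Nodes removed: 7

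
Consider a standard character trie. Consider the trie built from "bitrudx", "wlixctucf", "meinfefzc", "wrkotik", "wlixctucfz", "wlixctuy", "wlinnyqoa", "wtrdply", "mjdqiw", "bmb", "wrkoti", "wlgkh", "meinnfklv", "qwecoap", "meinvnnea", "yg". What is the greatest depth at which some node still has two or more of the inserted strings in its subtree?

Look for the deepest trie node that still has at least two words in its subtree.
e.g. "wlixctucf" and "wlixctucfz" share the prefix "wlixctucf" of length 9; no pair shares a longer one.
Longest shared-prefix length: 9

9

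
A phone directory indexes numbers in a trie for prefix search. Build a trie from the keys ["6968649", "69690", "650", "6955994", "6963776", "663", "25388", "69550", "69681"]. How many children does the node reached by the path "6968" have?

2

Follow the path "6968" to its node, then look at its outgoing edges.
Characters that immediately follow "6968" among the stored strings: {1, 6}.
That node has 2 child edges.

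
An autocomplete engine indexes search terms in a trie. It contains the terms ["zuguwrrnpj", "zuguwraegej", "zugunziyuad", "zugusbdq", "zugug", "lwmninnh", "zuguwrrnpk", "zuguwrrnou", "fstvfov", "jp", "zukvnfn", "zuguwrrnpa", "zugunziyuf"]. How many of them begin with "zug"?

Traverse to the node for "zug", then collect every word in that subtree.
Matches: "zugug", "zugunziyuad", "zugunziyuf", "zugusbdq", "zuguwraegej", "zuguwrrnou", "zuguwrrnpa", "zuguwrrnpj", "zuguwrrnpk"
Count: 9

9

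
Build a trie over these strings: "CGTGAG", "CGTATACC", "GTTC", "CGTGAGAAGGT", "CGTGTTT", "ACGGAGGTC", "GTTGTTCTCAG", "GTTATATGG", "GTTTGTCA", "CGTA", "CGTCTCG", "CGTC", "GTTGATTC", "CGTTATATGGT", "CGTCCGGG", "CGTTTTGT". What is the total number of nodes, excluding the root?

Count nodes per top-level branch (shared prefixes stored once):
  'A'-branch (ACGGAGGTC): 9 nodes
  'C'-branch (CGTA, CGTATACC, CGTC, CGTCCGGG, CGTCTCG, CGTGAG, CGTGAGAAGGT, CGTGTTT, CGTTATATGGT, CGTTTTGT): 39 nodes
  'G'-branch (GTTATATGG, GTTC, GTTGATTC, GTTGTTCTCAG, GTTTGTCA): 27 nodes
Sum: 75

75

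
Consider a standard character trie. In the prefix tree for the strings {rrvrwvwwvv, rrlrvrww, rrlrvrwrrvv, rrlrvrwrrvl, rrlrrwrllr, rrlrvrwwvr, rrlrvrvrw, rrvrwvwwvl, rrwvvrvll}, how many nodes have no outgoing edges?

8

Leaves are exactly the stored words that no other stored word extends.
Those words: "rrlrrwrllr", "rrlrvrvrw", "rrlrvrwrrvl", "rrlrvrwrrvv", "rrlrvrwwvr", "rrvrwvwwvl", "rrvrwvwwvv", "rrwvvrvll"
Leaf count: 8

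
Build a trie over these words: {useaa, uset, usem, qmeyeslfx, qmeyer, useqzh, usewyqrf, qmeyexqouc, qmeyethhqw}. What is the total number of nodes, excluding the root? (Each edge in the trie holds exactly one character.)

Trace insertions, counting only characters that open a new branch:
  "useaa" → 5 new (u, s, e, a, a)
  "uset" → prefix "use" already present; 1 new (t)
  "usem" → prefix "use" already present; 1 new (m)
  "qmeyeslfx" → 9 new (q, m, e, y, e, s, l, f, x)
  "qmeyer" → prefix "qmeye" already present; 1 new (r)
  "useqzh" → prefix "use" already present; 3 new (q, z, h)
  "usewyqrf" → prefix "use" already present; 5 new (w, y, q, r, f)
  "qmeyexqouc" → prefix "qmeye" already present; 5 new (x, q, o, u, c)
  "qmeyethhqw" → prefix "qmeye" already present; 5 new (t, h, h, q, w)
Total nodes = 5 + 1 + 1 + 9 + 1 + 3 + 5 + 5 + 5 = 35

35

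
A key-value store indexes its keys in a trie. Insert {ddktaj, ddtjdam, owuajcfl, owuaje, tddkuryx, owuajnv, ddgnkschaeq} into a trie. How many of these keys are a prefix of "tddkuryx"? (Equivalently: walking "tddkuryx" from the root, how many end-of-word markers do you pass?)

Traverse "tddkuryx" character by character; count nodes along the way that are marked as word ends.
Prefixes of the query that are stored words: "tddkuryx"
Count: 1

1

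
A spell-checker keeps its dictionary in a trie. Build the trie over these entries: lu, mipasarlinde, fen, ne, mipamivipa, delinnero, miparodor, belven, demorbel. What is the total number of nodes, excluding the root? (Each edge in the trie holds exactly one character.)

Trace insertions, counting only characters that open a new branch:
  "lu" → 2 new (l, u)
  "mipasarlinde" → 12 new (m, i, p, a, s, a, r, l, i, n, d, e)
  "fen" → 3 new (f, e, n)
  "ne" → 2 new (n, e)
  "mipamivipa" → prefix "mipa" already present; 6 new (m, i, v, i, p, a)
  "delinnero" → 9 new (d, e, l, i, n, n, e, r, o)
  "miparodor" → prefix "mipa" already present; 5 new (r, o, d, o, r)
  "belven" → 6 new (b, e, l, v, e, n)
  "demorbel" → prefix "de" already present; 6 new (m, o, r, b, e, l)
Total nodes = 2 + 12 + 3 + 2 + 6 + 9 + 5 + 6 + 6 = 51

51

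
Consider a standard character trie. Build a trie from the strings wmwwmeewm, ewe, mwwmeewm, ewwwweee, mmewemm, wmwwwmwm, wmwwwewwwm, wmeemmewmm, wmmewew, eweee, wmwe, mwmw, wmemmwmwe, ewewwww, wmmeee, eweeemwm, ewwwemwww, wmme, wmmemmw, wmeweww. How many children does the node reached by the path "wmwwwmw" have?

Walk "wmwwwmw" from the root, arriving at one node.
Characters that immediately follow "wmwwwmw" among the stored strings: {m}.
That node has 1 child edge.

1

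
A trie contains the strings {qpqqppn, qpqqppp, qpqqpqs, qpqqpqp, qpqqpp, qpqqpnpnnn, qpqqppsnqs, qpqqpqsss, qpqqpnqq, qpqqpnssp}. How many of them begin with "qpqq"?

10

Filter for entries beginning with "qpqq":
Matches: "qpqqpnpnnn", "qpqqpnqq", "qpqqpnssp", "qpqqpp", "qpqqppn", "qpqqppp", "qpqqppsnqs", "qpqqpqp", "qpqqpqs", "qpqqpqsss"
Count: 10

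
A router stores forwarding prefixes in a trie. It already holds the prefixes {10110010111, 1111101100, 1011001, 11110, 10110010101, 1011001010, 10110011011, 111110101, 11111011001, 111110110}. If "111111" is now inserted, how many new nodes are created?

Walking "111111" from the root, the first 5 characters ("11111") follow existing edges; "1" is the first miss.
New nodes needed: |"111111"| − 5 = 6 − 5 = 1.

1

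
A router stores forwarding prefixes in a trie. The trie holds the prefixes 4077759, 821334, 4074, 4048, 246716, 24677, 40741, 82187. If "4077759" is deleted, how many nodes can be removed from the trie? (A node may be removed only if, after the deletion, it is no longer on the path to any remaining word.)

4

Walk "4077759" from the leaf back toward the root, removing each node that no remaining word uses.
The suffix "7759" (4 nodes) is used only by "4077759"; the node for "407" still has the child "4", so pruning stops there.
Nodes removed: 4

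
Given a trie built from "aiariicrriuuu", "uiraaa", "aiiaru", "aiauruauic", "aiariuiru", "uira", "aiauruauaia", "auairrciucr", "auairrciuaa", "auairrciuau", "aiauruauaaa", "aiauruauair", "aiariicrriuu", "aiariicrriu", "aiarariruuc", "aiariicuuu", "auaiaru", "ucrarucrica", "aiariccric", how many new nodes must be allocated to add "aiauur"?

Walking "aiauur" from the root, the first 4 characters ("aiau") follow existing edges; "u" is the first miss.
New nodes needed: |"aiauur"| − 4 = 6 − 4 = 2.

2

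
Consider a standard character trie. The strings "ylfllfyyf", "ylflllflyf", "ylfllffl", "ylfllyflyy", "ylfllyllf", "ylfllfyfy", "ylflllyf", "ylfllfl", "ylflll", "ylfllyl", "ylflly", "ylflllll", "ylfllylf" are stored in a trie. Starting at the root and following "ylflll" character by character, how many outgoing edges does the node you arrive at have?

The children of the "ylflll" node are the distinct next characters among strings starting with "ylflll".
Characters that immediately follow "ylflll" among the stored strings: {f, l, y}.
That node has 3 child edges.

3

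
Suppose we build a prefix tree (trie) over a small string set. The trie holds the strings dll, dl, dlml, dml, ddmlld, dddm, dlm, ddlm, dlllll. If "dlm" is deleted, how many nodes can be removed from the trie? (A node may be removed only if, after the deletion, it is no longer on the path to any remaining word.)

After clearing the end-marker at "dlm", prune upward until reaching a node still needed by another word.
Every node on "dlm" is still needed (e.g. by "dlml"), so nothing is freed.
Nodes removed: 0

0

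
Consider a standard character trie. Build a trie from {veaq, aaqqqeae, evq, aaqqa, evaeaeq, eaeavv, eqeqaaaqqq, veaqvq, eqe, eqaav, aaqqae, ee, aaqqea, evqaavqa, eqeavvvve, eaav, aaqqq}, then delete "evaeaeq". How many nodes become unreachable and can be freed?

5

Walk "evaeaeq" from the leaf back toward the root, removing each node that no remaining word uses.
The suffix "aeaeq" (5 nodes) is used only by "evaeaeq"; the node for "ev" still has the child "q", so pruning stops there.
Nodes removed: 5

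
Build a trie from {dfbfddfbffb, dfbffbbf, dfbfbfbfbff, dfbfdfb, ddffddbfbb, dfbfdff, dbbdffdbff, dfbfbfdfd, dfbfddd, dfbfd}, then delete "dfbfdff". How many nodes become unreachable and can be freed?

1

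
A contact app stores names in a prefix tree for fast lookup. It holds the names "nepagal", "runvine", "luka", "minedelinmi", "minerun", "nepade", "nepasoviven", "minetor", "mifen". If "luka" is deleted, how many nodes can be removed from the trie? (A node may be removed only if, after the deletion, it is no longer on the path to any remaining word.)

A node on "luka"'s path can go only if nothing else ends at it or branches off below it.
No other word shares any prefix with "luka", so all 4 of its nodes go.
Nodes removed: 4

4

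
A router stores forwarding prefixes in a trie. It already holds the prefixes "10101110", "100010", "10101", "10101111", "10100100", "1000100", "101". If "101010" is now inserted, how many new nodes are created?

1

The longest prefix of "101010" already in the trie is "10101" (length 5).
New nodes needed: |"101010"| − 5 = 6 − 5 = 1.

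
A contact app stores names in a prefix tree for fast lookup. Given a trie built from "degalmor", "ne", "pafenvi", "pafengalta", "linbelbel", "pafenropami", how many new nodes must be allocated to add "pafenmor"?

3

The longest prefix of "pafenmor" already in the trie is "pafen" (length 5).
So 8 − 5 = 3 new nodes.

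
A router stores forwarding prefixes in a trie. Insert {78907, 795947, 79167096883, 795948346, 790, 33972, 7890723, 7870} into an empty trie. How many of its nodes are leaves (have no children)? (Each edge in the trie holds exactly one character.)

7

Leaves are exactly the stored words that no other stored word extends.
Those words: "33972", "7870", "7890723", "790", "79167096883", "795947", "795948346"
Leaf count: 7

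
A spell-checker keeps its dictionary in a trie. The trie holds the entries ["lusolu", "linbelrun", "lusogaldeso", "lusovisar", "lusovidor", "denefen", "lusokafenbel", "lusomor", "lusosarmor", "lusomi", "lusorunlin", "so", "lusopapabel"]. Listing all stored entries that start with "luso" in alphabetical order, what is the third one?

Filter for "luso…" and sort: "lusogaldeso", "lusokafenbel", "lusolu", "lusomi", "lusomor", "lusopapabel", "lusorunlin", "lusosarmor", "lusovidor", "lusovisar"
The 3rd is lusolu.

lusolu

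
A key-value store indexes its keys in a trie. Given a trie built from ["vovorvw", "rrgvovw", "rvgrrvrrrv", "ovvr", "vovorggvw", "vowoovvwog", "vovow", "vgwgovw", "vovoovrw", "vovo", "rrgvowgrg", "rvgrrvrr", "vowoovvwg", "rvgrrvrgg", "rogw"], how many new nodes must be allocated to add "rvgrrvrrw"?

"rvgrrvrr" is already a path in the trie; the remaining "w" must be added.
So 9 − 8 = 1 new nodes.

1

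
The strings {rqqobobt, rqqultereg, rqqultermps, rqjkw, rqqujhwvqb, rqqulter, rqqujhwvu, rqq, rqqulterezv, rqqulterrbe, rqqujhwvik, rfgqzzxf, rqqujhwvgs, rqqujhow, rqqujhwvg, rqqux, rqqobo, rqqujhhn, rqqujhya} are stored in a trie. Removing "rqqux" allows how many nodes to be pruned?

1

A node on "rqqux"'s path can go only if nothing else ends at it or branches off below it.
The suffix "x" (1 node) is used only by "rqqux"; the node for "rqqu" still has the child "l", so pruning stops there.
Nodes removed: 1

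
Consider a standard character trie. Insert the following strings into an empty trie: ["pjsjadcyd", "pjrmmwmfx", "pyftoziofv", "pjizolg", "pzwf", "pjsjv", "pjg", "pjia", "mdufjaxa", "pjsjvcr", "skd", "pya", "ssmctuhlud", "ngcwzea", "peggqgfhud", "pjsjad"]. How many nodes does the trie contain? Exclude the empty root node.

75

For each word, the new-node count is its length minus the longest prefix already in the trie:
  "pjsjadcyd" → 9 new (p, j, s, j, a, d, c, y, d)
  "pjrmmwmfx" → prefix "pj" already present; 7 new (r, m, m, w, m, f, x)
  "pyftoziofv" → prefix "p" already present; 9 new (y, f, t, o, z, i, o, f, v)
  "pjizolg" → prefix "pj" already present; 5 new (i, z, o, l, g)
  "pzwf" → prefix "p" already present; 3 new (z, w, f)
  "pjsjv" → prefix "pjsj" already present; 1 new (v)
  "pjg" → prefix "pj" already present; 1 new (g)
  "pjia" → prefix "pji" already present; 1 new (a)
  "mdufjaxa" → 8 new (m, d, u, f, j, a, x, a)
  "pjsjvcr" → prefix "pjsjv" already present; 2 new (c, r)
  "skd" → 3 new (s, k, d)
  "pya" → prefix "py" already present; 1 new (a)
  "ssmctuhlud" → prefix "s" already present; 9 new (s, m, c, t, u, h, l, u, d)
  "ngcwzea" → 7 new (n, g, c, w, z, e, a)
  "peggqgfhud" → prefix "p" already present; 9 new (e, g, g, q, g, f, h, u, d)
  "pjsjad" → prefix "pjsjad" already present; 0 new (none)
Total nodes = 9 + 7 + 9 + 5 + 3 + 1 + 1 + 1 + 8 + 2 + 3 + 1 + 9 + 7 + 9 + 0 = 75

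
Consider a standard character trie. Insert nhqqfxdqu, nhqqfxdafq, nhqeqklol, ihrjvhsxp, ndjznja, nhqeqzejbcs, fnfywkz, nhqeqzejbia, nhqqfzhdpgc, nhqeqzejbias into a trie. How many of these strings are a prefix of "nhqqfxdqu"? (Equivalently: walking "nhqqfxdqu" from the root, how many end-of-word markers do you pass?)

1

Walk "nhqqfxdqu" from the root; an end-of-word marker is hit whenever a stored word is a prefix of "nhqqfxdqu".
Prefixes of the query that are stored words: "nhqqfxdqu"
Count: 1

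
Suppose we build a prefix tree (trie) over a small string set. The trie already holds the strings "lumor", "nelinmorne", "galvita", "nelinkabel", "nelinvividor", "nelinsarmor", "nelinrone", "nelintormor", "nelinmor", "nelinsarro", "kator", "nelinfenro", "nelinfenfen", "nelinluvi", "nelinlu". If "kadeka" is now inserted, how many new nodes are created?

4

Walking "kadeka" from the root, the first 2 characters ("ka") follow existing edges; "d" is the first miss.
So 6 − 2 = 4 new nodes.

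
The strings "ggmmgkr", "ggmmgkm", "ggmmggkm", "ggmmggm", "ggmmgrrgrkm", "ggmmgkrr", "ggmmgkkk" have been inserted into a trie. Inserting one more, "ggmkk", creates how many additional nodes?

2

The longest prefix of "ggmkk" already in the trie is "ggm" (length 3).
New nodes needed: |"ggmkk"| − 3 = 5 − 3 = 2.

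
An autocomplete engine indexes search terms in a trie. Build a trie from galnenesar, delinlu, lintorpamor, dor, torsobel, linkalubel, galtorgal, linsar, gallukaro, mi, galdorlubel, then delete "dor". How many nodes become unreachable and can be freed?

Walk "dor" from the leaf back toward the root, removing each node that no remaining word uses.
The suffix "or" (2 nodes) is used only by "dor"; the node for "d" still has the child "e", so pruning stops there.
Nodes removed: 2

2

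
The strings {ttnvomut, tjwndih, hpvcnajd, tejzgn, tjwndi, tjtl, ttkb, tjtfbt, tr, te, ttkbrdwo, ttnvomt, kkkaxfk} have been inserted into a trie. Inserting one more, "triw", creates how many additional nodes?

2

"tr" is already a path in the trie; the remaining "iw" must be added.
So 4 − 2 = 2 new nodes.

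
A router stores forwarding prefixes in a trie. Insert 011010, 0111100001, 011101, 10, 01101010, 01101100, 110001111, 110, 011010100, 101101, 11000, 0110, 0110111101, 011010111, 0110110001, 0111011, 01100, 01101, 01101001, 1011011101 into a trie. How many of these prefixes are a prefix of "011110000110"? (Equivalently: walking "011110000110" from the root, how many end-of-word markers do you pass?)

1

Walk "011110000110" from the root; an end-of-word marker is hit whenever a stored word is a prefix of "011110000110".
Prefixes of the query that are stored words: "0111100001"
Count: 1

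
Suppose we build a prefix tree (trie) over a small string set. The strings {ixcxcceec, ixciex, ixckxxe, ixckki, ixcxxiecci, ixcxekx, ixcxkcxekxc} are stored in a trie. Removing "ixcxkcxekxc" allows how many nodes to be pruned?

7

Walk "ixcxkcxekxc" from the leaf back toward the root, removing each node that no remaining word uses.
The suffix "kcxekxc" (7 nodes) is used only by "ixcxkcxekxc"; the node for "ixcx" still has the child "c", so pruning stops there.
Nodes removed: 7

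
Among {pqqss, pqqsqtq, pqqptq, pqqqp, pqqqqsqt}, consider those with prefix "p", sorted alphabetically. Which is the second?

Words with prefix "p", in lexicographic order: "pqqptq", "pqqqp", "pqqqqsqt", "pqqsqtq", "pqqss"
The 2nd is pqqqp.

pqqqp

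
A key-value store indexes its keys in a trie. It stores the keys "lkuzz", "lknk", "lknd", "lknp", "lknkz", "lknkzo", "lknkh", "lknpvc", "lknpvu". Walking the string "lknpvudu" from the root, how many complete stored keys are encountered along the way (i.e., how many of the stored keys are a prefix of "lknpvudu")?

2

Traverse "lknpvudu" character by character; count nodes along the way that are marked as word ends.
Prefixes of the query that are stored words: "lknp", "lknpvu"
Count: 2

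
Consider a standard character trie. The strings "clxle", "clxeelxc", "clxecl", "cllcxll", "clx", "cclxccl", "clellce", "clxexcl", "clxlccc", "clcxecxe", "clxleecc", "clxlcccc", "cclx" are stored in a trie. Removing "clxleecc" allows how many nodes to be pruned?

After clearing the end-marker at "clxleecc", prune upward until reaching a node still needed by another word.
The suffix "ecc" (3 nodes) is used only by "clxleecc"; "clxle" is itself a stored word, so pruning stops there.
Nodes removed: 3

3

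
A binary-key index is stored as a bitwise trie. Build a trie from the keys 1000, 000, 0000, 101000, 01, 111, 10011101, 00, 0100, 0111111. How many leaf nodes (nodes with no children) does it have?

Leaves are exactly the stored words that no other stored word extends.
Those words: "0000", "0100", "0111111", "1000", "10011101", "101000", "111"
Leaf count: 7

7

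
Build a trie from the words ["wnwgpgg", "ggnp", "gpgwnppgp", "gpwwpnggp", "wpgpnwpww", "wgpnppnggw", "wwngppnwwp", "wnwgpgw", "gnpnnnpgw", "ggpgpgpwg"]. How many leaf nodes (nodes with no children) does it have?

A leaf is a node with no children — equivalently, the end of a word that is not a proper prefix of any other stored word.
Those words: "ggnp", "ggpgpgpwg", "gnpnnnpgw", "gpgwnppgp", "gpwwpnggp", "wgpnppnggw", "wnwgpgg", "wnwgpgw", "wpgpnwpww", "wwngppnwwp"
Leaf count: 10

10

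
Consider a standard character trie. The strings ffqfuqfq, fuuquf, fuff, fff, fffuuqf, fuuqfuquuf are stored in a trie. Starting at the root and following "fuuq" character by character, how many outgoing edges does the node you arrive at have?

2

Follow the path "fuuq" to its node, then look at its outgoing edges.
Characters that immediately follow "fuuq" among the stored strings: {f, u}.
That node has 2 child edges.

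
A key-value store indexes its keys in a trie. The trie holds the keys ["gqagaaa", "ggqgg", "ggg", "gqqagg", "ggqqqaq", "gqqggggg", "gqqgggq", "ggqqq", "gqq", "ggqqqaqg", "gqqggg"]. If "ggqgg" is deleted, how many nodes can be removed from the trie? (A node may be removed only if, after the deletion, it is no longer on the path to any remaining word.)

2

After clearing the end-marker at "ggqgg", prune upward until reaching a node still needed by another word.
The suffix "gg" (2 nodes) is used only by "ggqgg"; the node for "ggq" still has the child "q", so pruning stops there.
Nodes removed: 2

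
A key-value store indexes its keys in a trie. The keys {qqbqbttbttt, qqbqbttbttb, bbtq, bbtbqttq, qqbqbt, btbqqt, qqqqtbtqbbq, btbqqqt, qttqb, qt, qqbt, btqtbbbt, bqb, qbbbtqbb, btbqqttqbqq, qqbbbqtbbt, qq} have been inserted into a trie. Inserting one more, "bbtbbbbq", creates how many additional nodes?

Walking "bbtbbbbq" from the root, the first 4 characters ("bbtb") follow existing edges; "b" is the first miss.
New nodes needed: |"bbtbbbbq"| − 4 = 8 − 4 = 4.

4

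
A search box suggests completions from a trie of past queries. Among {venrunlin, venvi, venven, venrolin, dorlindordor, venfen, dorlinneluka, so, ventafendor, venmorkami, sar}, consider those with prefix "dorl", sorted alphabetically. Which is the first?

DFS of the "dorl" subtree visits, in order: "dorlindordor", "dorlinneluka"
The 1st is dorlindordor.

dorlindordor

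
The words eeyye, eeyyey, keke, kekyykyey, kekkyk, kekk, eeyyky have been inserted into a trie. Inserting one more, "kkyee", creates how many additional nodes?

4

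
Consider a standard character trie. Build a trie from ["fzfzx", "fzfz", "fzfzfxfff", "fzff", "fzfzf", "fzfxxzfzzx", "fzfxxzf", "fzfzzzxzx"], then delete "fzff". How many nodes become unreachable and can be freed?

After clearing the end-marker at "fzff", prune upward until reaching a node still needed by another word.
The suffix "f" (1 node) is used only by "fzff"; the node for "fzf" still has the child "z", so pruning stops there.
Nodes removed: 1

1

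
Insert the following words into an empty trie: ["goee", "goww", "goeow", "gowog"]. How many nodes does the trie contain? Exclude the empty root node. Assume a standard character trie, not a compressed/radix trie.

10

Count nodes per top-level branch (shared prefixes stored once):
  'g'-branch (goee, goeow, gowog, goww): 10 nodes
Sum: 10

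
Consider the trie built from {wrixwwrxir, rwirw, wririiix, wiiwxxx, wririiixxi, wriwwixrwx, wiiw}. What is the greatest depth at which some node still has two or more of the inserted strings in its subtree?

8

Look for the deepest trie node that still has at least two words in its subtree.
e.g. "wririiix" and "wririiixxi" share the prefix "wririiix" of length 8; no pair shares a longer one.
Longest shared-prefix length: 8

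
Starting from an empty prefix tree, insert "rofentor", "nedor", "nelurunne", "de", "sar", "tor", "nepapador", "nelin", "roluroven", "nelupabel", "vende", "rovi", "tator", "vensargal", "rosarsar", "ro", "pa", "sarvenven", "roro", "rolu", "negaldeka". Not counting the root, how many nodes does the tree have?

Insert word by word; a character creates a node only if that edge doesn't already exist:
  "rofentor" → 8 new (r, o, f, e, n, t, o, r)
  "nedor" → 5 new (n, e, d, o, r)
  "nelurunne" → prefix "ne" already present; 7 new (l, u, r, u, n, n, e)
  "de" → 2 new (d, e)
  "sar" → 3 new (s, a, r)
  "tor" → 3 new (t, o, r)
  "nepapador" → prefix "ne" already present; 7 new (p, a, p, a, d, o, r)
  "nelin" → prefix "nel" already present; 2 new (i, n)
  "roluroven" → prefix "ro" already present; 7 new (l, u, r, o, v, e, n)
  "nelupabel" → prefix "nelu" already present; 5 new (p, a, b, e, l)
  "vende" → 5 new (v, e, n, d, e)
  "rovi" → prefix "ro" already present; 2 new (v, i)
  "tator" → prefix "t" already present; 4 new (a, t, o, r)
  "vensargal" → prefix "ven" already present; 6 new (s, a, r, g, a, l)
  "rosarsar" → prefix "ro" already present; 6 new (s, a, r, s, a, r)
  "ro" → prefix "ro" already present; 0 new (none)
  "pa" → 2 new (p, a)
  "sarvenven" → prefix "sar" already present; 6 new (v, e, n, v, e, n)
  "roro" → prefix "ro" already present; 2 new (r, o)
  "rolu" → prefix "rolu" already present; 0 new (none)
  "negaldeka" → prefix "ne" already present; 7 new (g, a, l, d, e, k, a)
Total nodes = 8 + 5 + 7 + 2 + 3 + 3 + 7 + 2 + 7 + 5 + 5 + 2 + 4 + 6 + 6 + 0 + 2 + 6 + 2 + 0 + 7 = 89

89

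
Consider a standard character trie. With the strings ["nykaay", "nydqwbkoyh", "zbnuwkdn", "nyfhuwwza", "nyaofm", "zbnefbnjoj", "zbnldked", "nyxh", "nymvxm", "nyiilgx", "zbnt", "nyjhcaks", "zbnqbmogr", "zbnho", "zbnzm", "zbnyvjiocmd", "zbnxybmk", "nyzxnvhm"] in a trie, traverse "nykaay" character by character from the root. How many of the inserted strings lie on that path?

Walk "nykaay" from the root; an end-of-word marker is hit whenever a stored word is a prefix of "nykaay".
Prefixes of the query that are stored words: "nykaay"
Count: 1

1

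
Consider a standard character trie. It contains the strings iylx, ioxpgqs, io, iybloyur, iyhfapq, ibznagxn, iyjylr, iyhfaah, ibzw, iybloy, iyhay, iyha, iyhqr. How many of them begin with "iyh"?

Filter for entries beginning with "iyh":
Matches: "iyha", "iyhay", "iyhfaah", "iyhfapq", "iyhqr"
Count: 5

5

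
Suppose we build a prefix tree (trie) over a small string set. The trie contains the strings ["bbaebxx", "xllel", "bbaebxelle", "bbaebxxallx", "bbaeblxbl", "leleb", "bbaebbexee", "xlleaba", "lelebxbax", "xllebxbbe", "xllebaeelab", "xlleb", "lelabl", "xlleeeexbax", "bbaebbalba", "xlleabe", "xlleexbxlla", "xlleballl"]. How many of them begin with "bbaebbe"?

Traverse to the node for "bbaebbe", then collect every word in that subtree.
Matches: "bbaebbexee"
Count: 1

1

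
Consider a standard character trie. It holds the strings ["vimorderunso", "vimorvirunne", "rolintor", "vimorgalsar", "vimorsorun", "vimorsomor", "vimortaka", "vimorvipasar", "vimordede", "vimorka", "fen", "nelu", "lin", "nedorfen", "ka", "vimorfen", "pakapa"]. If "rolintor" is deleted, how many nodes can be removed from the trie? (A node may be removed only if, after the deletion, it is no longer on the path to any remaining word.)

Walk "rolintor" from the leaf back toward the root, removing each node that no remaining word uses.
No other word shares any prefix with "rolintor", so all 8 of its nodes go.
Nodes removed: 8

8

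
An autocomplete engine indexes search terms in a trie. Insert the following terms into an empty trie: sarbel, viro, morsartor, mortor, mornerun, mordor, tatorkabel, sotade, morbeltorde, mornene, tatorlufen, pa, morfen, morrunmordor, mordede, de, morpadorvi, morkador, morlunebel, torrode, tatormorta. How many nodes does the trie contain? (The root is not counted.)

109

Trace insertions, counting only characters that open a new branch:
  "sarbel" → 6 new (s, a, r, b, e, l)
  "viro" → 4 new (v, i, r, o)
  "morsartor" → 9 new (m, o, r, s, a, r, t, o, r)
  "mortor" → prefix "mor" already present; 3 new (t, o, r)
  "mornerun" → prefix "mor" already present; 5 new (n, e, r, u, n)
  "mordor" → prefix "mor" already present; 3 new (d, o, r)
  "tatorkabel" → 10 new (t, a, t, o, r, k, a, b, e, l)
  "sotade" → prefix "s" already present; 5 new (o, t, a, d, e)
  "morbeltorde" → prefix "mor" already present; 8 new (b, e, l, t, o, r, d, e)
  "mornene" → prefix "morne" already present; 2 new (n, e)
  "tatorlufen" → prefix "tator" already present; 5 new (l, u, f, e, n)
  "pa" → 2 new (p, a)
  "morfen" → prefix "mor" already present; 3 new (f, e, n)
  "morrunmordor" → prefix "mor" already present; 9 new (r, u, n, m, o, r, d, o, r)
  "mordede" → prefix "mord" already present; 3 new (e, d, e)
  "de" → 2 new (d, e)
  "morpadorvi" → prefix "mor" already present; 7 new (p, a, d, o, r, v, i)
  "morkador" → prefix "mor" already present; 5 new (k, a, d, o, r)
  "morlunebel" → prefix "mor" already present; 7 new (l, u, n, e, b, e, l)
  "torrode" → prefix "t" already present; 6 new (o, r, r, o, d, e)
  "tatormorta" → prefix "tator" already present; 5 new (m, o, r, t, a)
Total nodes = 6 + 4 + 9 + 3 + 5 + 3 + 10 + 5 + 8 + 2 + 5 + 2 + 3 + 9 + 3 + 2 + 7 + 5 + 7 + 6 + 5 = 109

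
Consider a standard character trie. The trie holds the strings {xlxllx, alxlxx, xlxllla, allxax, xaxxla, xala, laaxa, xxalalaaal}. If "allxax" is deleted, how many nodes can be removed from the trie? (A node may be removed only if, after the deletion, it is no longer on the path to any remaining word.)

A node on "allxax"'s path can go only if nothing else ends at it or branches off below it.
The suffix "lxax" (4 nodes) is used only by "allxax"; the node for "al" still has the child "x", so pruning stops there.
Nodes removed: 4

4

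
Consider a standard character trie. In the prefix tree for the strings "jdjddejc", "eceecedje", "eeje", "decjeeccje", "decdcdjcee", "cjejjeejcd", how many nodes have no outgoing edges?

6

Leaves are exactly the stored words that no other stored word extends.
Those words: "cjejjeejcd", "decdcdjcee", "decjeeccje", "eceecedje", "eeje", "jdjddejc"
Leaf count: 6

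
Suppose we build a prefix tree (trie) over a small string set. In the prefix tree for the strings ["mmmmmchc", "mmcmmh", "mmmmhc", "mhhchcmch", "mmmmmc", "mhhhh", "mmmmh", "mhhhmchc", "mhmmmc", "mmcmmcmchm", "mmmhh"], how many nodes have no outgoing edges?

9

Leaves are exactly the stored words that no other stored word extends.
Those words: "mhhchcmch", "mhhhh", "mhhhmchc", "mhmmmc", "mmcmmcmchm", "mmcmmh", "mmmhh", "mmmmhc", "mmmmmchc"
Leaf count: 9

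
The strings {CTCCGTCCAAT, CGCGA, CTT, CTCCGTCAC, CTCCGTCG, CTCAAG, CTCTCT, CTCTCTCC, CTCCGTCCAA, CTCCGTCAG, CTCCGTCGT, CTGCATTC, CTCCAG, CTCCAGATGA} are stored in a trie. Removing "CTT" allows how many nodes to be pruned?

After clearing the end-marker at "CTT", prune upward until reaching a node still needed by another word.
The suffix "T" (1 node) is used only by "CTT"; the node for "CT" still has the child "C", so pruning stops there.
Nodes removed: 1

1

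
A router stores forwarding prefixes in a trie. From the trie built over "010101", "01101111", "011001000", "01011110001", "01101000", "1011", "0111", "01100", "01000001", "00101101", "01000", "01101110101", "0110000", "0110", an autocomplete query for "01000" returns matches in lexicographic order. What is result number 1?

DFS of the "01000" subtree visits, in order: "01000", "01000001"
The 1st is 01000.

01000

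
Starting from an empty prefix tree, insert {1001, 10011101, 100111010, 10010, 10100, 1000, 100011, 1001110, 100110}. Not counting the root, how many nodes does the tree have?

Insert word by word; a character creates a node only if that edge doesn't already exist:
  "1001" → 4 new (1, 0, 0, 1)
  "10011101" → prefix "1001" already present; 4 new (1, 1, 0, 1)
  "100111010" → prefix "10011101" already present; 1 new (0)
  "10010" → prefix "1001" already present; 1 new (0)
  "10100" → prefix "10" already present; 3 new (1, 0, 0)
  "1000" → prefix "100" already present; 1 new (0)
  "100011" → prefix "1000" already present; 2 new (1, 1)
  "1001110" → prefix "1001110" already present; 0 new (none)
  "100110" → prefix "10011" already present; 1 new (0)
Total nodes = 4 + 4 + 1 + 1 + 3 + 1 + 2 + 0 + 1 = 17

17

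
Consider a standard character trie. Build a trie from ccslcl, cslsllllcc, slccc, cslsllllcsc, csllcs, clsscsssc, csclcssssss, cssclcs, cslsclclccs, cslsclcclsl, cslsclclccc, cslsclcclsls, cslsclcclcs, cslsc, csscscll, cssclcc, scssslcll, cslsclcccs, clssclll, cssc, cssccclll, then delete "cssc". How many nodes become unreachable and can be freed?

A node on "cssc"'s path can go only if nothing else ends at it or branches off below it.
Every node on "cssc" is still needed (e.g. by "cssclcs"), so nothing is freed.
Nodes removed: 0

0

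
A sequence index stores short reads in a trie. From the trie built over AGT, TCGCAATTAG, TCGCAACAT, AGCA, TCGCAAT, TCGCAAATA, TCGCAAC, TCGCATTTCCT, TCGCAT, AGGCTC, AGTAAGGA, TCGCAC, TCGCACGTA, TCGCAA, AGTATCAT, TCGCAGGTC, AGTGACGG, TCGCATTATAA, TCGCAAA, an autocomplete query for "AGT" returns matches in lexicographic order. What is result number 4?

AGTGACGG

Filter for "AGT…" and sort: "AGT", "AGTAAGGA", "AGTATCAT", "AGTGACGG"
The 4th is AGTGACGG.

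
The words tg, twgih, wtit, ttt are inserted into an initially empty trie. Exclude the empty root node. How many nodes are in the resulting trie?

Trie structure (* marks end of a word):
(root)
├─ t
│  ├─ g *
│  ├─ t
│  │  └─ t *
│  └─ w
│     └─ g
│        └─ i
│           └─ h *
└─ w
   └─ t
      └─ i
         └─ t *
Counting every labelled node above: 12.

12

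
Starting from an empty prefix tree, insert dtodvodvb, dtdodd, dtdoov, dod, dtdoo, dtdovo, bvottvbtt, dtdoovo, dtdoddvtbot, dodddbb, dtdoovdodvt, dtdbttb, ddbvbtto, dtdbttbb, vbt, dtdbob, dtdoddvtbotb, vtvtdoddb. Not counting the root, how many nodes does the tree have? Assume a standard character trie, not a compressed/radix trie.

For each word, the new-node count is its length minus the longest prefix already in the trie:
  "dtodvodvb" → 9 new (d, t, o, d, v, o, d, v, b)
  "dtdodd" → prefix "dt" already present; 4 new (d, o, d, d)
  "dtdoov" → prefix "dtdo" already present; 2 new (o, v)
  "dod" → prefix "d" already present; 2 new (o, d)
  "dtdoo" → prefix "dtdoo" already present; 0 new (none)
  "dtdovo" → prefix "dtdo" already present; 2 new (v, o)
  "bvottvbtt" → 9 new (b, v, o, t, t, v, b, t, t)
  "dtdoovo" → prefix "dtdoov" already present; 1 new (o)
  "dtdoddvtbot" → prefix "dtdodd" already present; 5 new (v, t, b, o, t)
  "dodddbb" → prefix "dod" already present; 4 new (d, d, b, b)
  "dtdoovdodvt" → prefix "dtdoov" already present; 5 new (d, o, d, v, t)
  "dtdbttb" → prefix "dtd" already present; 4 new (b, t, t, b)
  "ddbvbtto" → prefix "d" already present; 7 new (d, b, v, b, t, t, o)
  "dtdbttbb" → prefix "dtdbttb" already present; 1 new (b)
  "vbt" → 3 new (v, b, t)
  "dtdbob" → prefix "dtdb" already present; 2 new (o, b)
  "dtdoddvtbotb" → prefix "dtdoddvtbot" already present; 1 new (b)
  "vtvtdoddb" → prefix "v" already present; 8 new (t, v, t, d, o, d, d, b)
Total nodes = 9 + 4 + 2 + 2 + 0 + 2 + 9 + 1 + 5 + 4 + 5 + 4 + 7 + 1 + 3 + 2 + 1 + 8 = 69

69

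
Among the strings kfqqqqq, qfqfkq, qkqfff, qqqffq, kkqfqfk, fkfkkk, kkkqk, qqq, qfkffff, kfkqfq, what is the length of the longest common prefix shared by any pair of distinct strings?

3

The deepest shared node is where two words last agree before diverging.
e.g. "qqq" and "qqqffq" share the prefix "qqq" of length 3; no pair shares a longer one.
Longest shared-prefix length: 3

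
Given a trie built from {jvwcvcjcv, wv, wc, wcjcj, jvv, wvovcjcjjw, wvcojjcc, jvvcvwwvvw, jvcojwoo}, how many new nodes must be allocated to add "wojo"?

The longest prefix of "wojo" already in the trie is "w" (length 1).
New nodes needed: |"wojo"| − 1 = 4 − 1 = 3.

3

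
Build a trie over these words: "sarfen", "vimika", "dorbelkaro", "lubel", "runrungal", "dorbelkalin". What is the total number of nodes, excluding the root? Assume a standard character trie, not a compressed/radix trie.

Insert word by word; a character creates a node only if that edge doesn't already exist:
  "sarfen" → 6 new (s, a, r, f, e, n)
  "vimika" → 6 new (v, i, m, i, k, a)
  "dorbelkaro" → 10 new (d, o, r, b, e, l, k, a, r, o)
  "lubel" → 5 new (l, u, b, e, l)
  "runrungal" → 9 new (r, u, n, r, u, n, g, a, l)
  "dorbelkalin" → prefix "dorbelka" already present; 3 new (l, i, n)
Total nodes = 6 + 6 + 10 + 5 + 9 + 3 = 39

39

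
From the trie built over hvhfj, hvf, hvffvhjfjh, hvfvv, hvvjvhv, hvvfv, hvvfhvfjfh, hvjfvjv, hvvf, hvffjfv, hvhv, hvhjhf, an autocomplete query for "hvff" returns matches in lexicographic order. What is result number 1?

DFS of the "hvff" subtree visits, in order: "hvffjfv", "hvffvhjfjh"
Position 1: hvffjfv

hvffjfv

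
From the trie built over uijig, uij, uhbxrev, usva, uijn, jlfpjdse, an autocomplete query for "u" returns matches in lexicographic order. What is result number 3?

Filter for "u…" and sort: "uhbxrev", "uij", "uijig", "uijn", "usva"
The 3rd is uijig.

uijig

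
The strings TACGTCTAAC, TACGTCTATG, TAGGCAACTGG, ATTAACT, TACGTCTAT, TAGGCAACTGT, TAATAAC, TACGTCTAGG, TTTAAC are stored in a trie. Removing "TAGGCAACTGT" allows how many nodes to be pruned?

1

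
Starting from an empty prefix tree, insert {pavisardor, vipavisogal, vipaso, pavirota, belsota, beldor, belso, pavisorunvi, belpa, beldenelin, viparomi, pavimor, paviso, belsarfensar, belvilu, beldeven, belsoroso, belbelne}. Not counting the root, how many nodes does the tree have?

Count nodes per top-level branch (shared prefixes stored once):
  'b'-branch (belbelne, beldenelin, beldeven, beldor, belpa, belsarfensar, belso, belsoroso, belsota, belvilu): 42 nodes
  'p'-branch (pavimor, pavirota, pavisardor, paviso, pavisorunvi): 23 nodes
  'v'-branch (viparomi, vipaso, vipavisogal): 17 nodes
Sum: 82

82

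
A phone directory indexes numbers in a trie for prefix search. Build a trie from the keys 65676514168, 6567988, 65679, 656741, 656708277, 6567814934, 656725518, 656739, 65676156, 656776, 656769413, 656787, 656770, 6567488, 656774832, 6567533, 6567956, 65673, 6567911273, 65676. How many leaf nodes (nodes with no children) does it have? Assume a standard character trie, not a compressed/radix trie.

17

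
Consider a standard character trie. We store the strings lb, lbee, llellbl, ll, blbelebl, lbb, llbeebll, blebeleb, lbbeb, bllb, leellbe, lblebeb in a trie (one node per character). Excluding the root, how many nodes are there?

46

For each word, the new-node count is its length minus the longest prefix already in the trie:
  "lb" → 2 new (l, b)
  "lbee" → prefix "lb" already present; 2 new (e, e)
  "llellbl" → prefix "l" already present; 6 new (l, e, l, l, b, l)
  "ll" → prefix "ll" already present; 0 new (none)
  "blbelebl" → 8 new (b, l, b, e, l, e, b, l)
  "lbb" → prefix "lb" already present; 1 new (b)
  "llbeebll" → prefix "ll" already present; 6 new (b, e, e, b, l, l)
  "blebeleb" → prefix "bl" already present; 6 new (e, b, e, l, e, b)
  "lbbeb" → prefix "lbb" already present; 2 new (e, b)
  "bllb" → prefix "bl" already present; 2 new (l, b)
  "leellbe" → prefix "l" already present; 6 new (e, e, l, l, b, e)
  "lblebeb" → prefix "lb" already present; 5 new (l, e, b, e, b)
Total nodes = 2 + 2 + 6 + 0 + 8 + 1 + 6 + 6 + 2 + 2 + 6 + 5 = 46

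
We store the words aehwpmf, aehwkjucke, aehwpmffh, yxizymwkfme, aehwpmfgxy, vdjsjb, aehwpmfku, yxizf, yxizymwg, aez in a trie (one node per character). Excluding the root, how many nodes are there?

Insert word by word; a character creates a node only if that edge doesn't already exist:
  "aehwpmf" → 7 new (a, e, h, w, p, m, f)
  "aehwkjucke" → prefix "aehw" already present; 6 new (k, j, u, c, k, e)
  "aehwpmffh" → prefix "aehwpmf" already present; 2 new (f, h)
  "yxizymwkfme" → 11 new (y, x, i, z, y, m, w, k, f, m, e)
  "aehwpmfgxy" → prefix "aehwpmf" already present; 3 new (g, x, y)
  "vdjsjb" → 6 new (v, d, j, s, j, b)
  "aehwpmfku" → prefix "aehwpmf" already present; 2 new (k, u)
  "yxizf" → prefix "yxiz" already present; 1 new (f)
  "yxizymwg" → prefix "yxizymw" already present; 1 new (g)
  "aez" → prefix "ae" already present; 1 new (z)
Total nodes = 7 + 6 + 2 + 11 + 3 + 6 + 2 + 1 + 1 + 1 = 40

40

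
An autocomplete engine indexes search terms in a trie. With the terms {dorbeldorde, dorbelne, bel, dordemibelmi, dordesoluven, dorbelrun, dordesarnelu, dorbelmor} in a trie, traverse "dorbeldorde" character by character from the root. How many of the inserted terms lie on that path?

Check each prefix of "dorbeldorde" against the stored set — each match is an end-marker on the path.
Prefixes of the query that are stored words: "dorbeldorde"
Count: 1

1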